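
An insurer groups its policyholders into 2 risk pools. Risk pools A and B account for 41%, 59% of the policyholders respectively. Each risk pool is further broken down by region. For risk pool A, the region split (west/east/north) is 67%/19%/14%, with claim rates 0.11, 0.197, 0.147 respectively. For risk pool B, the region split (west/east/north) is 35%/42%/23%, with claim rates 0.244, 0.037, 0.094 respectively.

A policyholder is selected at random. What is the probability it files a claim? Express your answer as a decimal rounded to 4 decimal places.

P(C|A) = 0.67·0.11 + 0.19·0.197 + 0.14·0.147 = 0.0737 + 0.03743 + 0.02058 = 0.13171
P(C|B) = 0.35·0.244 + 0.42·0.037 + 0.23·0.094 = 0.0854 + 0.01554 + 0.02162 = 0.12256
By total probability over the outer partition,
P(C) = 0.41·0.13171 + 0.59·0.12256
      = 0.0540011 + 0.0723104 = 0.1263115

0.1263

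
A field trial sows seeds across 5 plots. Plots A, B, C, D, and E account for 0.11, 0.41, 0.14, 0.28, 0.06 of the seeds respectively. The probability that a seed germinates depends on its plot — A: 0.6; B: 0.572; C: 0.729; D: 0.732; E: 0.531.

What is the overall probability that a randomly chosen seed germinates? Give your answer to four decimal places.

0.6394

Using total probability over the partition,
P(G) = P(G|A)·P(A) + P(G|B)·P(B) + P(G|C)·P(C) + P(G|D)·P(D) + P(G|E)·P(E)
      = 0.6·0.11 + 0.572·0.41 + 0.729·0.14 + 0.732·0.28 + 0.531·0.06
      = 0.066 + 0.23452 + 0.10206 + 0.20496 + 0.03186 = 0.6394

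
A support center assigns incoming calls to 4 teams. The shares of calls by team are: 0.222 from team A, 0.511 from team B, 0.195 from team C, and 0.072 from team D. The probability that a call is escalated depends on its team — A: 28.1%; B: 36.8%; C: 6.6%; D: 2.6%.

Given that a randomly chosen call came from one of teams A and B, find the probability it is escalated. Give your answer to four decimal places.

0.3417

Let S = {A, B}.
P(S) = 0.222 + 0.511 = 0.733.
P(E ∩ S) = 0.281·0.222 + 0.368·0.511 = 0.062382 + 0.188048 = 0.25043.
P(E | S) = 0.25043 / 0.733 = 0.341651…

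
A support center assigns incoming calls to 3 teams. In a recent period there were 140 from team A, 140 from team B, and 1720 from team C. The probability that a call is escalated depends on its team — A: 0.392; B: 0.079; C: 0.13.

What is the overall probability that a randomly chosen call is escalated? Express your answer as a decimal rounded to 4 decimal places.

0.1448

Total: 140 + 140 + 1720 = 2000.
P(A) = 140/2000 = 0.07. P(B) = 140/2000 = 0.07. P(C) = 1720/2000 = 0.86.
Using total probability over the partition,
P(E) = P(E|A)·P(A) + P(E|B)·P(B) + P(E|C)·P(C)
      = 0.392·0.07 + 0.079·0.07 + 0.13·0.86
      = 0.02744 + 0.00553 + 0.1118 = 0.14477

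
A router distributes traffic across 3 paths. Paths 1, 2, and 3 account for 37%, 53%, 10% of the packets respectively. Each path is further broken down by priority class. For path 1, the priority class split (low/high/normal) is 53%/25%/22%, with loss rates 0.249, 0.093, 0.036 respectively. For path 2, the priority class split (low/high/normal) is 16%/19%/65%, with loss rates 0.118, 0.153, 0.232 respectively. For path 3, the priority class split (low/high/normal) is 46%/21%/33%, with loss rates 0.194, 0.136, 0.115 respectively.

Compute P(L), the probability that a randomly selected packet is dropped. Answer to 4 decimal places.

P(L|1) = 0.53·0.249 + 0.25·0.093 + 0.22·0.036 = 0.13197 + 0.02325 + 0.00792 = 0.16314
P(L|2) = 0.16·0.118 + 0.19·0.153 + 0.65·0.232 = 0.01888 + 0.02907 + 0.1508 = 0.19875
P(L|3) = 0.46·0.194 + 0.21·0.136 + 0.33·0.115 = 0.08924 + 0.02856 + 0.03795 = 0.15575
Then overall,
P(L) = 0.37·0.16314 + 0.53·0.19875 + 0.1·0.15575
      = 0.0603618 + 0.1053375 + 0.015575 = 0.1812743

0.1813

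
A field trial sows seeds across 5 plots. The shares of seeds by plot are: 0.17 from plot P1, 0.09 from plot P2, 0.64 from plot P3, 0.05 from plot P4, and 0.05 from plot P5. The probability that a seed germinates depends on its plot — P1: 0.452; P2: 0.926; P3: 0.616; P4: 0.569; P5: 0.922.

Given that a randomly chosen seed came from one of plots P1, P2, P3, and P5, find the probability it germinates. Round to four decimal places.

0.6321

Let S = {P1, P2, P3, P5}.
P(S) = 0.17 + 0.09 + 0.64 + 0.05 = 0.95.
P(G ∩ S) = 0.452·0.17 + 0.926·0.09 + 0.616·0.64 + 0.922·0.05 = 0.07684 + 0.08334 + 0.39424 + 0.0461 = 0.60052.
P(G | S) = 0.60052 / 0.95 = 0.632126…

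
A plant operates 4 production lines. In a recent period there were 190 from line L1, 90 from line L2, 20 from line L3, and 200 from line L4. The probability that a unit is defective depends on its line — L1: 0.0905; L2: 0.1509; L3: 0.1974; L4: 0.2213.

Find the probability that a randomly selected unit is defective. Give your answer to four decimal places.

0.1580

Total: 190 + 90 + 20 + 200 = 500.
P(L1) = 190/500 = 0.38. P(L2) = 90/500 = 0.18. P(L3) = 20/500 = 0.04. P(L4) = 200/500 = 0.4.
Using total probability over the partition,
P(D) = P(D|L1)·P(L1) + P(D|L2)·P(L2) + P(D|L3)·P(L3) + P(D|L4)·P(L4)
      = 0.0905·0.38 + 0.1509·0.18 + 0.1974·0.04 + 0.2213·0.4
      = 0.03439 + 0.027162 + 0.007896 + 0.08852 = 0.157968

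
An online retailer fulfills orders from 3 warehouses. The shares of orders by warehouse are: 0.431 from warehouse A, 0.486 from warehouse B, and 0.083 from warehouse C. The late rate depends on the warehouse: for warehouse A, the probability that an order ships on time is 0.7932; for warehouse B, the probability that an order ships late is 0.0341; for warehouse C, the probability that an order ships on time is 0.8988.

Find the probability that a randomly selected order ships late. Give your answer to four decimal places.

P(L) ≈ 0.1141

P(L|A) = 1 − 0.7932 = 0.2068.
P(L|C) = 1 − 0.8988 = 0.1012.
P(L) = P(L|A)·P(A) + P(L|B)·P(B) + P(L|C)·P(C)
      = 0.2068·0.431 + 0.0341·0.486 + 0.1012·0.083
      = 0.0891308 + 0.0165726 + 0.0083996 = 0.114103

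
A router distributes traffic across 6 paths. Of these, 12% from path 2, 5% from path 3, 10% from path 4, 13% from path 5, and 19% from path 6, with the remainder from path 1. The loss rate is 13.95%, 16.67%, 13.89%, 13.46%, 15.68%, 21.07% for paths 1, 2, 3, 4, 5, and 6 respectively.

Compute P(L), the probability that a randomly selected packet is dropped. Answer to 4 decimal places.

P(1) = 1 − (0.12 + 0.05 + 0.1 + 0.13 + 0.19) = 0.41.
Using total probability over the partition,
P(L) = P(L|1)·P(1) + P(L|2)·P(2) + P(L|3)·P(3) + P(L|4)·P(4) + P(L|5)·P(5) + P(L|6)·P(6)
      = 0.1395·0.41 + 0.1667·0.12 + 0.1389·0.05 + 0.1346·0.1 + 0.1568·0.13 + 0.2107·0.19
      = 0.057195 + 0.020004 + 0.006945 + 0.01346 + 0.020384 + 0.040033 = 0.158021

P(L) ≈ 0.1580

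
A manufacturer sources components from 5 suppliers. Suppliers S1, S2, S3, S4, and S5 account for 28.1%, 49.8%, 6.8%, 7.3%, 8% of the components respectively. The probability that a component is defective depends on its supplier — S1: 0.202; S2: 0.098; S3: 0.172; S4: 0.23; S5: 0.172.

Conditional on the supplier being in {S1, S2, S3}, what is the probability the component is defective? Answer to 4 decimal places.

Let S = {S1, S2, S3}.
P(S) = 0.281 + 0.498 + 0.068 = 0.847.
P(D ∩ S) = 0.202·0.281 + 0.098·0.498 + 0.172·0.068 = 0.056762 + 0.048804 + 0.011696 = 0.117262.
P(D | S) = 0.117262 / 0.847 = 0.138444…

P(D|S) ≈ 0.1384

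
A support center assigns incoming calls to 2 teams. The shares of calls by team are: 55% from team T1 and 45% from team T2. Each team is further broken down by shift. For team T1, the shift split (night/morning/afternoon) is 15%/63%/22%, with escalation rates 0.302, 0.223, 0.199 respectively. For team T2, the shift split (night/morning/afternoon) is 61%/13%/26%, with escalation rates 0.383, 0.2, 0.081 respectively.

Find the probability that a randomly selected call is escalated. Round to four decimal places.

P(E|T1) = 0.15·0.302 + 0.63·0.223 + 0.22·0.199 = 0.0453 + 0.14049 + 0.04378 = 0.22957
P(E|T2) = 0.61·0.383 + 0.13·0.2 + 0.26·0.081 = 0.23363 + 0.026 + 0.02106 = 0.28069
Then overall,
P(E) = 0.55·0.22957 + 0.45·0.28069
      = 0.1262635 + 0.1263105 = 0.252574

0.2526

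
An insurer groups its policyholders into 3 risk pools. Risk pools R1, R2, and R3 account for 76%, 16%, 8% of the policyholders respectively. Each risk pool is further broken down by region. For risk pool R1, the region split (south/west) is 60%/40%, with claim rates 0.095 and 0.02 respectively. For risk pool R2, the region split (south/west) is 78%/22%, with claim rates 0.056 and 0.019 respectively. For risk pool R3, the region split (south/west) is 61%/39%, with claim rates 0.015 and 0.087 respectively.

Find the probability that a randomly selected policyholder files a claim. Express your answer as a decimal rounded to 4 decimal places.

0.0605

P(C|R1) = 0.6·0.095 + 0.4·0.02 = 0.057 + 0.008 = 0.065
P(C|R2) = 0.78·0.056 + 0.22·0.019 = 0.04368 + 0.00418 = 0.04786
P(C|R3) = 0.61·0.015 + 0.39·0.087 = 0.00915 + 0.03393 = 0.04308
By total probability over the outer partition,
P(C) = 0.76·0.065 + 0.16·0.04786 + 0.08·0.04308
      = 0.0494 + 0.0076576 + 0.0034464 = 0.060504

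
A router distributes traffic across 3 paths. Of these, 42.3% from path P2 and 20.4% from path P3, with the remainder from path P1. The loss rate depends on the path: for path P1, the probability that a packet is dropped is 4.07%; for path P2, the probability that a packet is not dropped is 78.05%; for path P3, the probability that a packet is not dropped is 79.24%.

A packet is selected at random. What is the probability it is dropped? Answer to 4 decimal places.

P(P1) = 1 − (0.423 + 0.204) = 0.373.
P(L|P2) = 1 − 0.7805 = 0.2195.
P(L|P3) = 1 − 0.7924 = 0.2076.
Summing over the partition,
P(L) = P(L|P1)·P(P1) + P(L|P2)·P(P2) + P(L|P3)·P(P3)
      = 0.0407·0.373 + 0.2195·0.423 + 0.2076·0.204
      = 0.0151811 + 0.0928485 + 0.0423504 = 0.15038

P(L) ≈ 0.1504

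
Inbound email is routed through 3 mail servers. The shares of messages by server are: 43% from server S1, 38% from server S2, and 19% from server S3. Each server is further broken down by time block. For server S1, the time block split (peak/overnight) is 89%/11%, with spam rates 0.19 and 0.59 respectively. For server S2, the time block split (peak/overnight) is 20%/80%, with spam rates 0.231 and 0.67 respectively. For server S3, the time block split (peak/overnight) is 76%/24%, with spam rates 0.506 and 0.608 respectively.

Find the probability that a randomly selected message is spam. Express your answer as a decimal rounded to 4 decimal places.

0.4226

P(S|S1) = 0.89·0.19 + 0.11·0.59 = 0.1691 + 0.0649 = 0.234
P(S|S2) = 0.2·0.231 + 0.8·0.67 = 0.0462 + 0.536 = 0.5822
P(S|S3) = 0.76·0.506 + 0.24·0.608 = 0.38456 + 0.14592 = 0.53048
Then overall,
P(S) = 0.43·0.234 + 0.38·0.5822 + 0.19·0.53048
      = 0.10062 + 0.221236 + 0.1007912 = 0.4226472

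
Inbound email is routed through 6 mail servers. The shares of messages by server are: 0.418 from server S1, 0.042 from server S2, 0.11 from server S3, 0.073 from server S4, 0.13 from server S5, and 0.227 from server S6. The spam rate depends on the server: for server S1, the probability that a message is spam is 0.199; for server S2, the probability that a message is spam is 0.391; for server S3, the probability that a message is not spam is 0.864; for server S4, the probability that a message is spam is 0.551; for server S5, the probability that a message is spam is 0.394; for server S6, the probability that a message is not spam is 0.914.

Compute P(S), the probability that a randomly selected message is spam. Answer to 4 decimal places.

P(S) ≈ 0.2255

P(S|S3) = 1 − 0.864 = 0.136.
P(S|S6) = 1 − 0.914 = 0.086.
P(S) = P(S|S1)·P(S1) + P(S|S2)·P(S2) + P(S|S3)·P(S3) + P(S|S4)·P(S4) + P(S|S5)·P(S5) + P(S|S6)·P(S6)
      = 0.199·0.418 + 0.391·0.042 + 0.136·0.11 + 0.551·0.073 + 0.394·0.13 + 0.086·0.227
      = 0.083182 + 0.016422 + 0.01496 + 0.040223 + 0.05122 + 0.019522 = 0.225529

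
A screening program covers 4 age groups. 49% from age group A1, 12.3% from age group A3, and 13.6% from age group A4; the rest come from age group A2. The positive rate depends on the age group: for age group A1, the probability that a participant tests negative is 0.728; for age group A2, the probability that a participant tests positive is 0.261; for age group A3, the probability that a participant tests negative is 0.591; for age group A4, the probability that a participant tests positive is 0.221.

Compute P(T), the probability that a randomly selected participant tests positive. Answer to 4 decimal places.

P(A2) = 1 − (0.49 + 0.123 + 0.136) = 0.251.
P(T|A1) = 1 − 0.728 = 0.272.
P(T|A3) = 1 − 0.591 = 0.409.
P(T) = P(T|A1)·P(A1) + P(T|A2)·P(A2) + P(T|A3)·P(A3) + P(T|A4)·P(A4)
      = 0.272·0.49 + 0.261·0.251 + 0.409·0.123 + 0.221·0.136
      = 0.13328 + 0.065511 + 0.050307 + 0.030056 = 0.279154

0.2792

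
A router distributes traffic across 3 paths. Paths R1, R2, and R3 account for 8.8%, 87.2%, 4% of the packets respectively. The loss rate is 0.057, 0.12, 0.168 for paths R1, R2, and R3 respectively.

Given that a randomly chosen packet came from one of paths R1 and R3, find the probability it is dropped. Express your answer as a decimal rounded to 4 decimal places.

0.0917

Let S = {R1, R3}.
P(S) = 0.088 + 0.04 = 0.128.
P(L ∩ S) = 0.057·0.088 + 0.168·0.04 = 0.005016 + 0.00672 = 0.011736.
P(L | S) = 0.011736 / 0.128 = 0.091688…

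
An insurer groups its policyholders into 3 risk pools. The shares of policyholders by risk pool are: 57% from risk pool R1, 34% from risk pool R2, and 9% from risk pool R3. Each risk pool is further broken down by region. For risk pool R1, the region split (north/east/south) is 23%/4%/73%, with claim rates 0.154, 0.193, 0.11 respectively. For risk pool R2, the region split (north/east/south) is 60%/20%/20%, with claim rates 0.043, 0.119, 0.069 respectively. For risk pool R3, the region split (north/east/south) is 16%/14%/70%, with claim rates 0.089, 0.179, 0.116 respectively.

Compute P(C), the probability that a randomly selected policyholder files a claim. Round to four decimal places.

P(C|R1) = 0.23·0.154 + 0.04·0.193 + 0.73·0.11 = 0.03542 + 0.00772 + 0.0803 = 0.12344
P(C|R2) = 0.6·0.043 + 0.2·0.119 + 0.2·0.069 = 0.0258 + 0.0238 + 0.0138 = 0.0634
P(C|R3) = 0.16·0.089 + 0.14·0.179 + 0.7·0.116 = 0.01424 + 0.02506 + 0.0812 = 0.1205
Then overall,
P(C) = 0.57·0.12344 + 0.34·0.0634 + 0.09·0.1205
      = 0.0703608 + 0.021556 + 0.010845 = 0.1027618

P(C) ≈ 0.1028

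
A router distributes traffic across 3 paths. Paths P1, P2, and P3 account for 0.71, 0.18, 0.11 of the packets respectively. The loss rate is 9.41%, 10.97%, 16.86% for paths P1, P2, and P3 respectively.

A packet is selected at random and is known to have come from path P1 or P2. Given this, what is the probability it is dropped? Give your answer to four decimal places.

0.0973

Let S = {P1, P2}.
P(S) = 0.71 + 0.18 = 0.89.
P(L ∩ S) = 0.0941·0.71 + 0.1097·0.18 = 0.066811 + 0.019746 = 0.086557.
P(L | S) = 0.086557 / 0.89 = 0.097255…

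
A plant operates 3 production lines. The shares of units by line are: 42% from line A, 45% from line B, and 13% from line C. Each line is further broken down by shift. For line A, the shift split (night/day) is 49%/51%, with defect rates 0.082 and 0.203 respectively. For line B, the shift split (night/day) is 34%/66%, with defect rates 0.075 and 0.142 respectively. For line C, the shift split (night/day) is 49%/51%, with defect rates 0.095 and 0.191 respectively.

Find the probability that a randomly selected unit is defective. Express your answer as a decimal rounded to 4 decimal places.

P(D|A) = 0.49·0.082 + 0.51·0.203 = 0.04018 + 0.10353 = 0.14371
P(D|B) = 0.34·0.075 + 0.66·0.142 = 0.0255 + 0.09372 = 0.11922
P(D|C) = 0.49·0.095 + 0.51·0.191 = 0.04655 + 0.09741 = 0.14396
Then overall,
P(D) = 0.42·0.14371 + 0.45·0.11922 + 0.13·0.14396
      = 0.0603582 + 0.053649 + 0.0187148 = 0.132722

P(D) ≈ 0.1327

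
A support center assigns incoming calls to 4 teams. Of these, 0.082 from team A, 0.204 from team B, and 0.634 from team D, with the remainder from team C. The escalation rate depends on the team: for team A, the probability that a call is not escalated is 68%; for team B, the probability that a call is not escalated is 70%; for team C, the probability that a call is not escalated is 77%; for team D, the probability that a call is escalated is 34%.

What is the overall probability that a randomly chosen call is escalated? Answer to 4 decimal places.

P(E) ≈ 0.3214

P(C) = 1 − (0.082 + 0.204 + 0.634) = 0.08.
P(E|A) = 1 − 0.68 = 0.32.
P(E|B) = 1 − 0.7 = 0.3.
P(E|C) = 1 − 0.77 = 0.23.
P(E) = P(E|A)·P(A) + P(E|B)·P(B) + P(E|C)·P(C) + P(E|D)·P(D)
      = 0.32·0.082 + 0.3·0.204 + 0.23·0.08 + 0.34·0.634
      = 0.02624 + 0.0612 + 0.0184 + 0.21556 = 0.3214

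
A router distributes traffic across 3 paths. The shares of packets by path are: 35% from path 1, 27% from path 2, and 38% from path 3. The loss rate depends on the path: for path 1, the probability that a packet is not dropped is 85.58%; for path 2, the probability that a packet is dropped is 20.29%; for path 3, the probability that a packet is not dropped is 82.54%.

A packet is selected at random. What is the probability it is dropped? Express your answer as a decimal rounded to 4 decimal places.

P(L|1) = 1 − 0.8558 = 0.1442.
P(L|3) = 1 − 0.8254 = 0.1746.
Summing over the partition,
P(L) = P(L|1)·P(1) + P(L|2)·P(2) + P(L|3)·P(3)
      = 0.1442·0.35 + 0.2029·0.27 + 0.1746·0.38
      = 0.05047 + 0.054783 + 0.066348 = 0.171601

0.1716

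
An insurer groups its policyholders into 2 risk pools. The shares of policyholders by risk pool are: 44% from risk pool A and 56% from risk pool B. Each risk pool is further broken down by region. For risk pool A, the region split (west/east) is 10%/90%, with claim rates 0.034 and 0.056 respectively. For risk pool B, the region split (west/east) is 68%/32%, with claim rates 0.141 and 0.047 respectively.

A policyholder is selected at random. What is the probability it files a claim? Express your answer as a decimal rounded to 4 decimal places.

P(C|A) = 0.1·0.034 + 0.9·0.056 = 0.0034 + 0.0504 = 0.0538
P(C|B) = 0.68·0.141 + 0.32·0.047 = 0.09588 + 0.01504 = 0.11092
Then overall,
P(C) = 0.44·0.0538 + 0.56·0.11092
      = 0.023672 + 0.0621152 = 0.0857872

0.0858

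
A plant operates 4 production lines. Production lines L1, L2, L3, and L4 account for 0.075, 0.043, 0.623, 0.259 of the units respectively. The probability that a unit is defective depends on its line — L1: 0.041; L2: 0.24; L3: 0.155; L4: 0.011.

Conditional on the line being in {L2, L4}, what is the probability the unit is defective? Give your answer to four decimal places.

Let S = {L2, L4}.
P(S) = 0.043 + 0.259 = 0.302.
P(D ∩ S) = 0.24·0.043 + 0.011·0.259 = 0.01032 + 0.002849 = 0.013169.
P(D | S) = 0.013169 / 0.302 = 0.043606…

P(D|S) ≈ 0.0436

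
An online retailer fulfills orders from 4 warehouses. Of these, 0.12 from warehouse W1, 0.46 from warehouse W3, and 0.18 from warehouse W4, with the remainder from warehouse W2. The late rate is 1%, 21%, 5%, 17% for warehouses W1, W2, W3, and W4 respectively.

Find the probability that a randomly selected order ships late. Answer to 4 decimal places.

0.1052

P(W2) = 1 − (0.12 + 0.46 + 0.18) = 0.24.
P(L) = P(L|W1)·P(W1) + P(L|W2)·P(W2) + P(L|W3)·P(W3) + P(L|W4)·P(W4)
      = 0.01·0.12 + 0.21·0.24 + 0.05·0.46 + 0.17·0.18
      = 0.0012 + 0.0504 + 0.023 + 0.0306 = 0.1052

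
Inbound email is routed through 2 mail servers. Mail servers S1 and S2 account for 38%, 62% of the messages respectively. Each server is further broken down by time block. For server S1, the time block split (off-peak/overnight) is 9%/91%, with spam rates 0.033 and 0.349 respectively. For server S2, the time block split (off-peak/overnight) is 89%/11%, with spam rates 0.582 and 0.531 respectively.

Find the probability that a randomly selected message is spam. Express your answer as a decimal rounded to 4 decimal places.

P(S|S1) = 0.09·0.033 + 0.91·0.349 = 0.00297 + 0.31759 = 0.32056
P(S|S2) = 0.89·0.582 + 0.11·0.531 = 0.51798 + 0.05841 = 0.57639
By total probability over the outer partition,
P(S) = 0.38·0.32056 + 0.62·0.57639
      = 0.1218128 + 0.3573618 = 0.4791746

0.4792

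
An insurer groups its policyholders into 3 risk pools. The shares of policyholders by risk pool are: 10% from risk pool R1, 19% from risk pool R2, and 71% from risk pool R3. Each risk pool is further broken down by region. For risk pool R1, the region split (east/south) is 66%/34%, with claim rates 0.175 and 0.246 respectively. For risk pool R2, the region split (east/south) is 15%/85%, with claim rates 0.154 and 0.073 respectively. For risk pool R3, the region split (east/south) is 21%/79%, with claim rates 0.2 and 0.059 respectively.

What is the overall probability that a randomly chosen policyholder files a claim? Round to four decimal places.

P(C|R1) = 0.66·0.175 + 0.34·0.246 = 0.1155 + 0.08364 = 0.19914
P(C|R2) = 0.15·0.154 + 0.85·0.073 = 0.0231 + 0.06205 = 0.08515
P(C|R3) = 0.21·0.2 + 0.79·0.059 = 0.042 + 0.04661 = 0.08861
Then overall,
P(C) = 0.1·0.19914 + 0.19·0.08515 + 0.71·0.08861
      = 0.019914 + 0.0161785 + 0.0629131 = 0.0990056

0.0990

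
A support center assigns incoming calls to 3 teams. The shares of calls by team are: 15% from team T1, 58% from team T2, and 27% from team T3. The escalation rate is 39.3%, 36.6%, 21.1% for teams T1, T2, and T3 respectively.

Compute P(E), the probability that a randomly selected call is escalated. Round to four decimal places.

By the law of total probability,
P(E) = P(E|T1)·P(T1) + P(E|T2)·P(T2) + P(E|T3)·P(T3)
      = 0.393·0.15 + 0.366·0.58 + 0.211·0.27
      = 0.05895 + 0.21228 + 0.05697 = 0.3282

0.3282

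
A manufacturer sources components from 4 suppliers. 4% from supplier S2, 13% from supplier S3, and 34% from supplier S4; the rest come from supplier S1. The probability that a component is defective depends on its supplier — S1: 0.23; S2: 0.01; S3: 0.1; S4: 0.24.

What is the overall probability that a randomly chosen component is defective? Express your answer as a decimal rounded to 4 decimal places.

P(D) ≈ 0.2077

P(S1) = 1 − (0.04 + 0.13 + 0.34) = 0.49.
P(D) = P(D|S1)·P(S1) + P(D|S2)·P(S2) + P(D|S3)·P(S3) + P(D|S4)·P(S4)
      = 0.23·0.49 + 0.01·0.04 + 0.1·0.13 + 0.24·0.34
      = 0.1127 + 0.0004 + 0.013 + 0.0816 = 0.2077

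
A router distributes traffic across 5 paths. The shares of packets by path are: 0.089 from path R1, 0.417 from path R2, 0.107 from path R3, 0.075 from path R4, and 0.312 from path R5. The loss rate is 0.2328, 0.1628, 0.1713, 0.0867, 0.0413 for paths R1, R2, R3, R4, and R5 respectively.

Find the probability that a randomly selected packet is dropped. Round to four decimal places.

0.1263

P(L) = P(L|R1)·P(R1) + P(L|R2)·P(R2) + P(L|R3)·P(R3) + P(L|R4)·P(R4) + P(L|R5)·P(R5)
      = 0.2328·0.089 + 0.1628·0.417 + 0.1713·0.107 + 0.0867·0.075 + 0.0413·0.312
      = 0.0207192 + 0.0678876 + 0.0183291 + 0.0065025 + 0.0128856 = 0.126324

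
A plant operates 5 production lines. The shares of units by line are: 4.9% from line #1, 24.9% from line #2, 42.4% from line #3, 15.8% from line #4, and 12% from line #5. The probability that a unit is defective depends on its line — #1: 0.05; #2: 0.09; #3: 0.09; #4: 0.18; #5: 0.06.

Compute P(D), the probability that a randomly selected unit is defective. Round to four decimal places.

P(D) = P(D|#1)·P(#1) + P(D|#2)·P(#2) + P(D|#3)·P(#3) + P(D|#4)·P(#4) + P(D|#5)·P(#5)
      = 0.05·0.049 + 0.09·0.249 + 0.09·0.424 + 0.18·0.158 + 0.06·0.12
      = 0.00245 + 0.02241 + 0.03816 + 0.02844 + 0.0072 = 0.09866

P(D) ≈ 0.0987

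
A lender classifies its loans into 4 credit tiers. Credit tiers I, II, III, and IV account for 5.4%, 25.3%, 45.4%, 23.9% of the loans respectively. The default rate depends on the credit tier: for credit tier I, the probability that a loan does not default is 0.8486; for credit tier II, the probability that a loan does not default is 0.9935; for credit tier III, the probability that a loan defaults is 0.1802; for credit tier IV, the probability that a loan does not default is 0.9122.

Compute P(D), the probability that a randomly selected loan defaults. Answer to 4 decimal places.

P(D|I) = 1 − 0.8486 = 0.1514.
P(D|II) = 1 − 0.9935 = 0.0065.
P(D|IV) = 1 − 0.9122 = 0.0878.
P(D) = P(D|I)·P(I) + P(D|II)·P(II) + P(D|III)·P(III) + P(D|IV)·P(IV)
      = 0.1514·0.054 + 0.0065·0.253 + 0.1802·0.454 + 0.0878·0.239
      = 0.0081756 + 0.0016445 + 0.0818108 + 0.0209842 = 0.1126151

P(D) ≈ 0.1126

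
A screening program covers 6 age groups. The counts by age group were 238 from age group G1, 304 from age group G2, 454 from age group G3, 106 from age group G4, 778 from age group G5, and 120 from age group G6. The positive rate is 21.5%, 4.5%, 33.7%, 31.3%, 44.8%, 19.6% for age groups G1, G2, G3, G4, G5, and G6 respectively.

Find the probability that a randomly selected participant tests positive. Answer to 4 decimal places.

Total: 238 + 304 + 454 + 106 + 778 + 120 = 2000.
P(G1) = 238/2000 = 0.119. P(G2) = 304/2000 = 0.152. P(G3) = 454/2000 = 0.227. P(G4) = 106/2000 = 0.053. P(G5) = 778/2000 = 0.389. P(G6) = 120/2000 = 0.06.
P(T) = P(T|G1)·P(G1) + P(T|G2)·P(G2) + P(T|G3)·P(G3) + P(T|G4)·P(G4) + P(T|G5)·P(G5) + P(T|G6)·P(G6)
      = 0.215·0.119 + 0.045·0.152 + 0.337·0.227 + 0.313·0.053 + 0.448·0.389 + 0.196·0.06
      = 0.025585 + 0.00684 + 0.076499 + 0.016589 + 0.174272 + 0.01176 = 0.311545

0.3115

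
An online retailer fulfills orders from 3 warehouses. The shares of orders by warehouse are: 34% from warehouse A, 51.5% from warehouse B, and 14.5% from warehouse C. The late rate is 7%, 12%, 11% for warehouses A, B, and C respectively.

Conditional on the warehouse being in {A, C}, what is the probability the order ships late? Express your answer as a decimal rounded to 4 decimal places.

Let S = {A, C}.
P(S) = 0.34 + 0.145 = 0.485.
P(L ∩ S) = 0.07·0.34 + 0.11·0.145 = 0.0238 + 0.01595 = 0.03975.
P(L | S) = 0.03975 / 0.485 = 0.081959…

0.0820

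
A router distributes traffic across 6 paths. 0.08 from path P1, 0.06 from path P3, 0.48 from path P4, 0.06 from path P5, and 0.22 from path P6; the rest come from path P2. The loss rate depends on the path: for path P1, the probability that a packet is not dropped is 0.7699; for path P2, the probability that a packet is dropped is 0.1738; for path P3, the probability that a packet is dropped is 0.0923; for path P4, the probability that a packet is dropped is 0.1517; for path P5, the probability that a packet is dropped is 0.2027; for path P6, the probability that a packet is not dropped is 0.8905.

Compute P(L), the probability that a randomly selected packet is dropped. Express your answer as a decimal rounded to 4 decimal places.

0.1504

P(P2) = 1 − (0.08 + 0.06 + 0.48 + 0.06 + 0.22) = 0.1.
P(L|P1) = 1 − 0.7699 = 0.2301.
P(L|P6) = 1 − 0.8905 = 0.1095.
P(L) = P(L|P1)·P(P1) + P(L|P2)·P(P2) + P(L|P3)·P(P3) + P(L|P4)·P(P4) + P(L|P5)·P(P5) + P(L|P6)·P(P6)
      = 0.2301·0.08 + 0.1738·0.1 + 0.0923·0.06 + 0.1517·0.48 + 0.2027·0.06 + 0.1095·0.22
      = 0.018408 + 0.01738 + 0.005538 + 0.072816 + 0.012162 + 0.02409 = 0.150394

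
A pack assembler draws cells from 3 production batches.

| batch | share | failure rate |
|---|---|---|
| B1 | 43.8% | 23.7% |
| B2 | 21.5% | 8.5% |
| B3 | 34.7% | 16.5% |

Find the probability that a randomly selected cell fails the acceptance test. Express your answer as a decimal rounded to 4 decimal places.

P(F) = P(F|B1)·P(B1) + P(F|B2)·P(B2) + P(F|B3)·P(B3)
      = 0.237·0.438 + 0.085·0.215 + 0.165·0.347
      = 0.103806 + 0.018275 + 0.057255 = 0.179336

P(F) ≈ 0.1793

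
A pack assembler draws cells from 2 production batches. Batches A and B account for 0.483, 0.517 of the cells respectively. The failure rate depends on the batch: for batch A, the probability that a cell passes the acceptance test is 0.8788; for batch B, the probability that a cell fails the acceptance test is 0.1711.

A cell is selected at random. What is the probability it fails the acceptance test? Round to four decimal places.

P(F) ≈ 0.1470

P(F|A) = 1 − 0.8788 = 0.1212.
P(F) = P(F|A)·P(A) + P(F|B)·P(B)
      = 0.1212·0.483 + 0.1711·0.517
      = 0.0585396 + 0.0884587 = 0.1469983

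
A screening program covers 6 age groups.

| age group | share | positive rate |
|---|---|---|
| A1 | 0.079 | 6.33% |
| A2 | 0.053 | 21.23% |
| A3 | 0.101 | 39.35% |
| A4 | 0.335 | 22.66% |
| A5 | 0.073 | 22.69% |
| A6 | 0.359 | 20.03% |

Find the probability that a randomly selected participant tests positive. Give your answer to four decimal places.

Summing over the partition,
P(T) = P(T|A1)·P(A1) + P(T|A2)·P(A2) + P(T|A3)·P(A3) + P(T|A4)·P(A4) + P(T|A5)·P(A5) + P(T|A6)·P(A6)
      = 0.0633·0.079 + 0.2123·0.053 + 0.3935·0.101 + 0.2266·0.335 + 0.2269·0.073 + 0.2003·0.359
      = 0.0050007 + 0.0112519 + 0.0397435 + 0.075911 + 0.0165637 + 0.0719077 = 0.2203785

0.2204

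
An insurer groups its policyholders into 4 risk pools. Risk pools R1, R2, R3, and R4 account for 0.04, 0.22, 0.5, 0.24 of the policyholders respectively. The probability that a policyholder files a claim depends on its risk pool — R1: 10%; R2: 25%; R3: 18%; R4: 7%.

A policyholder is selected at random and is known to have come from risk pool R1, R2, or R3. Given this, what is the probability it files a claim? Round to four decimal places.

0.1961

Let S = {R1, R2, R3}.
P(S) = 0.04 + 0.22 + 0.5 = 0.76.
P(C ∩ S) = 0.1·0.04 + 0.25·0.22 + 0.18·0.5 = 0.004 + 0.055 + 0.09 = 0.149.
P(C | S) = 0.149 / 0.76 = 0.196053…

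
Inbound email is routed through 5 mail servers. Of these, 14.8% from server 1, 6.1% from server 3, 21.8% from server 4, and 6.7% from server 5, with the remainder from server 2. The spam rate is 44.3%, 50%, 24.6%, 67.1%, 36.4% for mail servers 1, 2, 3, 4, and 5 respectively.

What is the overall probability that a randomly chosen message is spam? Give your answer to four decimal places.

P(2) = 1 − (0.148 + 0.061 + 0.218 + 0.067) = 0.506.
P(S) = P(S|1)·P(1) + P(S|2)·P(2) + P(S|3)·P(3) + P(S|4)·P(4) + P(S|5)·P(5)
      = 0.443·0.148 + 0.5·0.506 + 0.246·0.061 + 0.671·0.218 + 0.364·0.067
      = 0.065564 + 0.253 + 0.015006 + 0.146278 + 0.024388 = 0.504236

0.5042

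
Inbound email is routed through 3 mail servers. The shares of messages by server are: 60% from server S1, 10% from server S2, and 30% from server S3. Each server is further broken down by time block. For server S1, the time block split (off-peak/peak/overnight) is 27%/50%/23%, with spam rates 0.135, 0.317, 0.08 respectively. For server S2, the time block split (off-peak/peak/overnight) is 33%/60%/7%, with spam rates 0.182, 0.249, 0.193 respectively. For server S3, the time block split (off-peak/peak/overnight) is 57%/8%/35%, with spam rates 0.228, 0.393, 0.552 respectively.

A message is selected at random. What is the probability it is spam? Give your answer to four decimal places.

P(S|S1) = 0.27·0.135 + 0.5·0.317 + 0.23·0.08 = 0.03645 + 0.1585 + 0.0184 = 0.21335
P(S|S2) = 0.33·0.182 + 0.6·0.249 + 0.07·0.193 = 0.06006 + 0.1494 + 0.01351 = 0.22297
P(S|S3) = 0.57·0.228 + 0.08·0.393 + 0.35·0.552 = 0.12996 + 0.03144 + 0.1932 = 0.3546
Then overall,
P(S) = 0.6·0.21335 + 0.1·0.22297 + 0.3·0.3546
      = 0.12801 + 0.022297 + 0.10638 = 0.256687

P(S) ≈ 0.2567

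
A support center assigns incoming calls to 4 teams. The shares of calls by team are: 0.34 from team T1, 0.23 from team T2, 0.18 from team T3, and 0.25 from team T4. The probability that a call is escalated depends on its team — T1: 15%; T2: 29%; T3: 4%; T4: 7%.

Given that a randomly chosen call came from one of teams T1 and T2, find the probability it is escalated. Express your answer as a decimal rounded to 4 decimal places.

Let S = {T1, T2}.
P(S) = 0.34 + 0.23 = 0.57.
P(E ∩ S) = 0.15·0.34 + 0.29·0.23 = 0.051 + 0.0667 = 0.1177.
P(E | S) = 0.1177 / 0.57 = 0.206491…

P(E|S) ≈ 0.2065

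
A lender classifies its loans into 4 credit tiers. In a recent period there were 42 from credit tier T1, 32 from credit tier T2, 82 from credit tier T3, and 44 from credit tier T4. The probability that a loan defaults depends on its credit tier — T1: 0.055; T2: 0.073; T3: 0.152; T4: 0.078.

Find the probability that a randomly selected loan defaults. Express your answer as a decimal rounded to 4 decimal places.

Total: 42 + 32 + 82 + 44 = 200.
P(T1) = 42/200 = 0.21. P(T2) = 32/200 = 0.16. P(T3) = 82/200 = 0.41. P(T4) = 44/200 = 0.22.
Using total probability over the partition,
P(D) = P(D|T1)·P(T1) + P(D|T2)·P(T2) + P(D|T3)·P(T3) + P(D|T4)·P(T4)
      = 0.055·0.21 + 0.073·0.16 + 0.152·0.41 + 0.078·0.22
      = 0.01155 + 0.01168 + 0.06232 + 0.01716 = 0.10271

0.1027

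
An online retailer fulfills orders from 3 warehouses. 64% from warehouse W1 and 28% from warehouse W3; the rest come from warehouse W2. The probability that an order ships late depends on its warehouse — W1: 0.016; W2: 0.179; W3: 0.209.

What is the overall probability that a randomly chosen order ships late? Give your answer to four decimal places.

P(W2) = 1 − (0.64 + 0.28) = 0.08.
Using total probability over the partition,
P(L) = P(L|W1)·P(W1) + P(L|W2)·P(W2) + P(L|W3)·P(W3)
      = 0.016·0.64 + 0.179·0.08 + 0.209·0.28
      = 0.01024 + 0.01432 + 0.05852 = 0.08308

0.0831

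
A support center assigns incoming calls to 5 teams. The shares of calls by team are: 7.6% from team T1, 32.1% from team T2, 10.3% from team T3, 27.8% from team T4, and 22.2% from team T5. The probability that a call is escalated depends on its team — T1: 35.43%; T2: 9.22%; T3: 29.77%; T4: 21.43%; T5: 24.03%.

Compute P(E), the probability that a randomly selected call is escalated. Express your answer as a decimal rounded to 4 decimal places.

P(E) = P(E|T1)·P(T1) + P(E|T2)·P(T2) + P(E|T3)·P(T3) + P(E|T4)·P(T4) + P(E|T5)·P(T5)
      = 0.3543·0.076 + 0.0922·0.321 + 0.2977·0.103 + 0.2143·0.278 + 0.2403·0.222
      = 0.0269268 + 0.0295962 + 0.0306631 + 0.0595754 + 0.0533466 = 0.2001081

P(E) ≈ 0.2001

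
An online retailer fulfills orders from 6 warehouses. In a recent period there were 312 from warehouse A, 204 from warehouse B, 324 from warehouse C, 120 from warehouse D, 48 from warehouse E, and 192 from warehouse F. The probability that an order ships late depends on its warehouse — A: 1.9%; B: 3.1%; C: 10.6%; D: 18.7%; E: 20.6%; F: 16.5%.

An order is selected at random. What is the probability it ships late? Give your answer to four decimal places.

P(L) ≈ 0.0922

Total: 312 + 204 + 324 + 120 + 48 + 192 = 1200.
P(A) = 312/1200 = 0.26. P(B) = 204/1200 = 0.17. P(C) = 324/1200 = 0.27. P(D) = 120/1200 = 0.1. P(E) = 48/1200 = 0.04. P(F) = 192/1200 = 0.16.
P(L) = P(L|A)·P(A) + P(L|B)·P(B) + P(L|C)·P(C) + P(L|D)·P(D) + P(L|E)·P(E) + P(L|F)·P(F)
      = 0.019·0.26 + 0.031·0.17 + 0.106·0.27 + 0.187·0.1 + 0.206·0.04 + 0.165·0.16
      = 0.00494 + 0.00527 + 0.02862 + 0.0187 + 0.00824 + 0.0264 = 0.09217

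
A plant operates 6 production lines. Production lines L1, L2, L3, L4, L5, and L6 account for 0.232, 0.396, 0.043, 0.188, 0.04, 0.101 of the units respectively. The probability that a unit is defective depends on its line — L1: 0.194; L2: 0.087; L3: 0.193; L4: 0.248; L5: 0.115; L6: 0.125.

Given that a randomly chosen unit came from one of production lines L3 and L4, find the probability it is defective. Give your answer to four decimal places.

Let S = {L3, L4}.
P(S) = 0.043 + 0.188 = 0.231.
P(D ∩ S) = 0.193·0.043 + 0.248·0.188 = 0.008299 + 0.046624 = 0.054923.
P(D | S) = 0.054923 / 0.231 = 0.237762…

P(D|S) ≈ 0.2378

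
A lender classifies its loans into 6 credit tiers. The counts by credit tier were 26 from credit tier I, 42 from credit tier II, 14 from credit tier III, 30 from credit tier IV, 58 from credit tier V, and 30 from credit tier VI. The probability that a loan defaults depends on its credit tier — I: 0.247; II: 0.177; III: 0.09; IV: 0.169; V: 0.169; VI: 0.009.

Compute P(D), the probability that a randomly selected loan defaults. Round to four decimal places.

0.1513

Total: 26 + 42 + 14 + 30 + 58 + 30 = 200.
P(I) = 26/200 = 0.13. P(II) = 42/200 = 0.21. P(III) = 14/200 = 0.07. P(IV) = 30/200 = 0.15. P(V) = 58/200 = 0.29. P(VI) = 30/200 = 0.15.
P(D) = P(D|I)·P(I) + P(D|II)·P(II) + P(D|III)·P(III) + P(D|IV)·P(IV) + P(D|V)·P(V) + P(D|VI)·P(VI)
      = 0.247·0.13 + 0.177·0.21 + 0.09·0.07 + 0.169·0.15 + 0.169·0.29 + 0.009·0.15
      = 0.03211 + 0.03717 + 0.0063 + 0.02535 + 0.04901 + 0.00135 = 0.15129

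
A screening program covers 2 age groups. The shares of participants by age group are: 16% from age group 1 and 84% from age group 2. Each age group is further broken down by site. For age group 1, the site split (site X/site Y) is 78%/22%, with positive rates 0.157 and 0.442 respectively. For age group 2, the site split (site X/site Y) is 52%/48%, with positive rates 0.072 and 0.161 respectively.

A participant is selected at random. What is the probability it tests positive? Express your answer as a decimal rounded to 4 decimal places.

P(T) ≈ 0.1315

P(T|1) = 0.78·0.157 + 0.22·0.442 = 0.12246 + 0.09724 = 0.2197
P(T|2) = 0.52·0.072 + 0.48·0.161 = 0.03744 + 0.07728 = 0.11472
Then overall,
P(T) = 0.16·0.2197 + 0.84·0.11472
      = 0.035152 + 0.0963648 = 0.1315168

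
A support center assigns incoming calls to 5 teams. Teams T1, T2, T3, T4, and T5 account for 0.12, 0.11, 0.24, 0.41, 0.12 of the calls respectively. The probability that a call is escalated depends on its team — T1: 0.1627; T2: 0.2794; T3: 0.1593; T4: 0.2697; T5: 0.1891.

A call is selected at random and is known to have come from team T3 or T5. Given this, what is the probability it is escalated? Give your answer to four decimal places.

0.1692

Let S = {T3, T5}.
P(S) = 0.24 + 0.12 = 0.36.
P(E ∩ S) = 0.1593·0.24 + 0.1891·0.12 = 0.038232 + 0.022692 = 0.060924.
P(E | S) = 0.060924 / 0.36 = 0.169233…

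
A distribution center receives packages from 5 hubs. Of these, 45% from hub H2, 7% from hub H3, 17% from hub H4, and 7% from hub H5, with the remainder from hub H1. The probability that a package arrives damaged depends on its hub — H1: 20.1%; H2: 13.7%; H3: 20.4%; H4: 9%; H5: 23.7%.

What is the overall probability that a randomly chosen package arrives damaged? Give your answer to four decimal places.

0.1561

P(H1) = 1 − (0.45 + 0.07 + 0.17 + 0.07) = 0.24.
Summing over the partition,
P(D) = P(D|H1)·P(H1) + P(D|H2)·P(H2) + P(D|H3)·P(H3) + P(D|H4)·P(H4) + P(D|H5)·P(H5)
      = 0.201·0.24 + 0.137·0.45 + 0.204·0.07 + 0.09·0.17 + 0.237·0.07
      = 0.04824 + 0.06165 + 0.01428 + 0.0153 + 0.01659 = 0.15606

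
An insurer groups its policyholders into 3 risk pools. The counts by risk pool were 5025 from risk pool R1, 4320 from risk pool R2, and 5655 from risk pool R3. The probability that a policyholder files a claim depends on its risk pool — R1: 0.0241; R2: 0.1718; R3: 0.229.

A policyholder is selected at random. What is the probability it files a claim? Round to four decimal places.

0.1439

Total: 5025 + 4320 + 5655 = 15000.
P(R1) = 5025/15000 = 0.335. P(R2) = 4320/15000 = 0.288. P(R3) = 5655/15000 = 0.377.
P(C) = P(C|R1)·P(R1) + P(C|R2)·P(R2) + P(C|R3)·P(R3)
      = 0.0241·0.335 + 0.1718·0.288 + 0.229·0.377
      = 0.0080735 + 0.0494784 + 0.086333 = 0.1438849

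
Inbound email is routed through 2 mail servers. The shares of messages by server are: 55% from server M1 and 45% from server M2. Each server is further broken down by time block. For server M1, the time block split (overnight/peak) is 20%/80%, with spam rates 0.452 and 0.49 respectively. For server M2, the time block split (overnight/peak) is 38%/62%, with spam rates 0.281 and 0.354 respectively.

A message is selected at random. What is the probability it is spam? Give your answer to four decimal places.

P(S|M1) = 0.2·0.452 + 0.8·0.49 = 0.0904 + 0.392 = 0.4824
P(S|M2) = 0.38·0.281 + 0.62·0.354 = 0.10678 + 0.21948 = 0.32626
By total probability over the outer partition,
P(S) = 0.55·0.4824 + 0.45·0.32626
      = 0.26532 + 0.146817 = 0.412137

P(S) ≈ 0.4121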